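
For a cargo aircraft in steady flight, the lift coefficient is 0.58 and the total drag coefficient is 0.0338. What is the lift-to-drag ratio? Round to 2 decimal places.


Step 1: L/D = CL / CD = 0.58 / 0.0338
Step 2: L/D = 17.16

17.16


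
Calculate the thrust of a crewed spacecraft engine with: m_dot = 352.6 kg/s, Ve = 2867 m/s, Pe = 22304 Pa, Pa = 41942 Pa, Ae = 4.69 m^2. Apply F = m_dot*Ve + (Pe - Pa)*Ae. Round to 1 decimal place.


Step 1: Momentum thrust = m_dot * Ve = 352.6 * 2867 = 1010904.2 N
Step 2: Pressure thrust = (Pe - Pa) * Ae = (22304 - 41942) * 4.69 = -92102.22 N
Step 3: Total thrust F = 1010904.2 + -92102.22 = 918802.0 N

918802.0


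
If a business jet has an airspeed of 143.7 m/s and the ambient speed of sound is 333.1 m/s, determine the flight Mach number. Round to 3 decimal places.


Step 1: M = V / a = 143.7 / 333.1
Step 2: M = 0.431

0.431


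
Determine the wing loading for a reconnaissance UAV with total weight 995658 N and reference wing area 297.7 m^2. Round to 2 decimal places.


Step 1: Wing loading = W / S = 995658 / 297.7
Step 2: Wing loading = 3344.50 N/m^2

3344.50


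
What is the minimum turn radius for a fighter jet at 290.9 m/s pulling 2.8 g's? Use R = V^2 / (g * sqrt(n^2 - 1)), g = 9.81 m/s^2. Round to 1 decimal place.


Step 1: V^2 = 290.9^2 = 84622.81
Step 2: n^2 - 1 = 2.8^2 - 1 = 6.84
Step 3: sqrt(6.84) = 2.615339
Step 4: R = 84622.81 / (9.81 * 2.615339) = 3298.3 m

3298.3


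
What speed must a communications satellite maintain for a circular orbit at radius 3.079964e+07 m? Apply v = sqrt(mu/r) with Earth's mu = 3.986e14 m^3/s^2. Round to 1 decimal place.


Step 1: mu / r = 3.986e14 / 3.079964e+07 = 12941709.7083
Step 2: v = sqrt(12941709.7083) = 3597.5 m/s

3597.5


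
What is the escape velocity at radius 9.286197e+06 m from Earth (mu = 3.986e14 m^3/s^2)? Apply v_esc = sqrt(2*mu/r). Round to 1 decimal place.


Step 1: 2*mu/r = 2 * 3.986e14 / 9.286197e+06 = 85847844.9251
Step 2: v_esc = sqrt(85847844.9251) = 9265.4 m/s

9265.4


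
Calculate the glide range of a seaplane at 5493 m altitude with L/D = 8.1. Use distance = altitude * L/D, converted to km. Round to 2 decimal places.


Step 1: Glide distance = altitude * L/D = 5493 * 8.1 = 44493.3 m
Step 2: Convert to km: 44493.3 / 1000 = 44.49 km

44.49


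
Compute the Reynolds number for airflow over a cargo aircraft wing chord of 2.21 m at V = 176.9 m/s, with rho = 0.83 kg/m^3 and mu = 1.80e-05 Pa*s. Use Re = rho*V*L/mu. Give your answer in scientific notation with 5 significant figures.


Step 1: Numerator = rho * V * L = 0.83 * 176.9 * 2.21 = 324.48767
Step 2: Re = 324.48767 / 1.80e-05
Step 3: Re = 1.8027e+07

1.8027e+07


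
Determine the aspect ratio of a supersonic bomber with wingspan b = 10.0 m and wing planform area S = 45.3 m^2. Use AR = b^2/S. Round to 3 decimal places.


Step 1: b^2 = 10.0^2 = 100.0
Step 2: AR = 100.0 / 45.3 = 2.208

2.208


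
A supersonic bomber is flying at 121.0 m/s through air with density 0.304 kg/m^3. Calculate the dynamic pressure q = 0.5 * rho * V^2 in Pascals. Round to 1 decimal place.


Step 1: V^2 = 121.0^2 = 14641.0
Step 2: q = 0.5 * 0.304 * 14641.0
Step 3: q = 2225.4 Pa

2225.4


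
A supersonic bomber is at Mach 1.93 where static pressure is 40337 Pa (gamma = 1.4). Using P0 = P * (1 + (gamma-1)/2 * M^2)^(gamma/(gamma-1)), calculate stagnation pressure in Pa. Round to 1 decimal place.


Step 1: (gamma-1)/2 * M^2 = 0.2 * 3.7249 = 0.74498
Step 2: 1 + 0.74498 = 1.74498
Step 3: Exponent gamma/(gamma-1) = 3.5
Step 4: P0 = 40337 * 1.74498^3.5 = 283119.8 Pa

283119.8


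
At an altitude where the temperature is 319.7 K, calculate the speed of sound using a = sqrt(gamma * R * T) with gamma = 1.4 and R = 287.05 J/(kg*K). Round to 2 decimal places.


Step 1: gamma * R * T = 1.4 * 287.05 * 319.7 = 128477.839
Step 2: a = sqrt(128477.839) = 358.44 m/s

358.44


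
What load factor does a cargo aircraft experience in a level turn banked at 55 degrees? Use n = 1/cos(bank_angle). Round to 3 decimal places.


Step 1: Convert 55 degrees to radians = 0.959931
Step 2: cos(55 deg) = 0.573576
Step 3: n = 1 / 0.573576 = 1.743

1.743


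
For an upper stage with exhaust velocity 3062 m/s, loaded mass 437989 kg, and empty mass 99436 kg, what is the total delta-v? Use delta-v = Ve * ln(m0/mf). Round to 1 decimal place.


Step 1: Mass ratio m0/mf = 437989 / 99436 = 4.404733
Step 2: ln(4.404733) = 1.48268
Step 3: delta-v = 3062 * 1.48268 = 4540.0 m/s

4540.0


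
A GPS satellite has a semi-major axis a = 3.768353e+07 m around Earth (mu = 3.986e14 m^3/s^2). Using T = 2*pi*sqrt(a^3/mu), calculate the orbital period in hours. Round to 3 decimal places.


Step 1: a^3 / mu = 5.351244e+22 / 3.986e14 = 1.342510e+08
Step 2: sqrt(1.342510e+08) = 11586.6722 s
Step 3: T = 2*pi * 11586.6722 = 72801.21 s
Step 4: T in hours = 72801.21 / 3600 = 20.223 hours

20.223


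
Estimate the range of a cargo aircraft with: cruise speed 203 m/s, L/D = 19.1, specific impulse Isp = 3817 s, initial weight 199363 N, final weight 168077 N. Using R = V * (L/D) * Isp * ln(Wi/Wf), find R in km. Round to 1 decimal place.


Step 1: Coefficient = V * (L/D) * Isp = 203 * 19.1 * 3817 = 14799654.1 m
Step 2: Wi/Wf = 199363 / 168077 = 1.186141
Step 3: ln(1.186141) = 0.170705
Step 4: R = 14799654.1 * 0.170705 = 2526376.1 m = 2526.4 km

2526.4


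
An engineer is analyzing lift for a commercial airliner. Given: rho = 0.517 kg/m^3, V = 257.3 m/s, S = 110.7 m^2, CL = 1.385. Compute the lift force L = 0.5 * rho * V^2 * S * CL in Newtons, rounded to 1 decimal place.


Step 1: Calculate dynamic pressure q = 0.5 * 0.517 * 257.3^2 = 0.5 * 0.517 * 66203.29 = 17113.5505 Pa
Step 2: Multiply by wing area and lift coefficient: L = 17113.5505 * 110.7 * 1.385
Step 3: L = 1894470.0365 * 1.385 = 2623841.0 N

2623841.0


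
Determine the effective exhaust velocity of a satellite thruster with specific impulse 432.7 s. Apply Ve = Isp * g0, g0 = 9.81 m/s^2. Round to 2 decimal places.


Step 1: Ve = Isp * g0 = 432.7 * 9.81
Step 2: Ve = 4244.79 m/s

4244.79


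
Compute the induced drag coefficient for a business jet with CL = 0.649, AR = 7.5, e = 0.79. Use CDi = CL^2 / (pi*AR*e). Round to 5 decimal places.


Step 1: CL^2 = 0.649^2 = 0.421201
Step 2: pi * AR * e = 3.14159 * 7.5 * 0.79 = 18.613936
Step 3: CDi = 0.421201 / 18.613936 = 0.02263

0.02263


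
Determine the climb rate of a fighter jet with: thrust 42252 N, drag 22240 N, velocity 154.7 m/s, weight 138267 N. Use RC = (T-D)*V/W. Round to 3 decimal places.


Step 1: Excess thrust = T - D = 42252 - 22240 = 20012 N
Step 2: Excess power = 20012 * 154.7 = 3095856.4 W
Step 3: RC = 3095856.4 / 138267 = 22.390 m/s

22.390


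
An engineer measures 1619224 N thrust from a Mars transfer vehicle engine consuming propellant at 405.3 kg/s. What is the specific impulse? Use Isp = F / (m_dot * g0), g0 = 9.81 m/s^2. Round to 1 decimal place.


Step 1: m_dot * g0 = 405.3 * 9.81 = 3975.99
Step 2: Isp = 1619224 / 3975.99 = 407.3 s

407.3


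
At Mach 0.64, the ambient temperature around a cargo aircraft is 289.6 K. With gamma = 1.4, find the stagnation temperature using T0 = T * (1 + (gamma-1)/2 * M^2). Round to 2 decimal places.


Step 1: (gamma-1)/2 = 0.2
Step 2: M^2 = 0.4096
Step 3: 1 + 0.2 * 0.4096 = 1.08192
Step 4: T0 = 289.6 * 1.08192 = 313.32 K

313.32


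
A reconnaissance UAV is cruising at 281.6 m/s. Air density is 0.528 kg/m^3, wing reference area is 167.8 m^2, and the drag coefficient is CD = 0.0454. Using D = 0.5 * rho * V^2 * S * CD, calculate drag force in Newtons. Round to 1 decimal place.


Step 1: Dynamic pressure q = 0.5 * 0.528 * 281.6^2 = 20934.8198 Pa
Step 2: Drag D = q * S * CD = 20934.8198 * 167.8 * 0.0454
Step 3: D = 159484.0 N

159484.0


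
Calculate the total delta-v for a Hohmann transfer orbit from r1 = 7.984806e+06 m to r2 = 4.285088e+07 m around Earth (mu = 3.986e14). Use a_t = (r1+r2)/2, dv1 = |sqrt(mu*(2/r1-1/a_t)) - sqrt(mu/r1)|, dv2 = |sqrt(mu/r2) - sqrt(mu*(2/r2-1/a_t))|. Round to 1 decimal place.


Step 1: Transfer semi-major axis a_t = (7.984806e+06 + 4.285088e+07) / 2 = 2.541784e+07 m
Step 2: v1 (circular at r1) = sqrt(mu/r1) = 7065.4 m/s
Step 3: v_t1 = sqrt(mu*(2/r1 - 1/a_t)) = 9173.75 m/s
Step 4: dv1 = |9173.75 - 7065.4| = 2108.36 m/s
Step 5: v2 (circular at r2) = 3049.92 m/s, v_t2 = 1709.43 m/s
Step 6: dv2 = |3049.92 - 1709.43| = 1340.49 m/s
Step 7: Total delta-v = 2108.36 + 1340.49 = 3448.8 m/s

3448.8


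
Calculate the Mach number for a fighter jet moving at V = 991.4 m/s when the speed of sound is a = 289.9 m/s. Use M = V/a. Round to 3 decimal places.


Step 1: M = V / a = 991.4 / 289.9
Step 2: M = 3.420

3.420


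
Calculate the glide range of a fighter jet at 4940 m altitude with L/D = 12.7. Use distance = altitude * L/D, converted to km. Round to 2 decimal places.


Step 1: Glide distance = altitude * L/D = 4940 * 12.7 = 62738.0 m
Step 2: Convert to km: 62738.0 / 1000 = 62.74 km

62.74


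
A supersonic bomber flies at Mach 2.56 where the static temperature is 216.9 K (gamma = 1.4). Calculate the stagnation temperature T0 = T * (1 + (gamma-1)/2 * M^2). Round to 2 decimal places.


Step 1: (gamma-1)/2 = 0.2
Step 2: M^2 = 6.5536
Step 3: 1 + 0.2 * 6.5536 = 2.31072
Step 4: T0 = 216.9 * 2.31072 = 501.20 K

501.20


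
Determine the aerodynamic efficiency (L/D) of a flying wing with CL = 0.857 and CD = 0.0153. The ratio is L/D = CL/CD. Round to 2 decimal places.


Step 1: L/D = CL / CD = 0.857 / 0.0153
Step 2: L/D = 56.01

56.01


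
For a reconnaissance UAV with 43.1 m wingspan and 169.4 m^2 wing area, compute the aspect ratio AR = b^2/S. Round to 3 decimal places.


Step 1: b^2 = 43.1^2 = 1857.61
Step 2: AR = 1857.61 / 169.4 = 10.966

10.966


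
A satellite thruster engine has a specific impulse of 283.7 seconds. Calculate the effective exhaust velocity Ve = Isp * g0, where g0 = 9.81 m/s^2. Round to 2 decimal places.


Step 1: Ve = Isp * g0 = 283.7 * 9.81
Step 2: Ve = 2783.10 m/s

2783.10


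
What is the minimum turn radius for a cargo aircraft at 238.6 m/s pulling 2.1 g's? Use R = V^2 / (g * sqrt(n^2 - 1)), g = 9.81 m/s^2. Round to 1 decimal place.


Step 1: V^2 = 238.6^2 = 56929.96
Step 2: n^2 - 1 = 2.1^2 - 1 = 3.41
Step 3: sqrt(3.41) = 1.846619
Step 4: R = 56929.96 / (9.81 * 1.846619) = 3142.6 m

3142.6


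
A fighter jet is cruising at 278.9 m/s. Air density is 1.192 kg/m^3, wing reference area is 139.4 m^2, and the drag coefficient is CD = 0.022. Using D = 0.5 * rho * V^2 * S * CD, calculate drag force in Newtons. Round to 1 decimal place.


Step 1: Dynamic pressure q = 0.5 * 1.192 * 278.9^2 = 46359.9852 Pa
Step 2: Drag D = q * S * CD = 46359.9852 * 139.4 * 0.022
Step 3: D = 142176.8 N

142176.8


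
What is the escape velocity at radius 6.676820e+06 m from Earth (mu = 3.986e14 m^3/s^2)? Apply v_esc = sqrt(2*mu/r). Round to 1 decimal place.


Step 1: 2*mu/r = 2 * 3.986e14 / 6.676820e+06 = 119398156.6075
Step 2: v_esc = sqrt(119398156.6075) = 10926.9 m/s

10926.9


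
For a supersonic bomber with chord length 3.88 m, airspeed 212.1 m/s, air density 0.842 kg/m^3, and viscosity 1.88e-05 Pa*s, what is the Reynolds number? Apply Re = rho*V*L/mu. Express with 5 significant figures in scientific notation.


Step 1: Numerator = rho * V * L = 0.842 * 212.1 * 3.88 = 692.922216
Step 2: Re = 692.922216 / 1.88e-05
Step 3: Re = 3.6858e+07

3.6858e+07


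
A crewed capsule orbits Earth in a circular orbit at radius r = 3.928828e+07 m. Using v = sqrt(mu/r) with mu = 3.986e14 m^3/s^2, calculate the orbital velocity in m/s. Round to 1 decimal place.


Step 1: mu / r = 3.986e14 / 3.928828e+07 = 10145519.2235
Step 2: v = sqrt(10145519.2235) = 3185.2 m/s

3185.2


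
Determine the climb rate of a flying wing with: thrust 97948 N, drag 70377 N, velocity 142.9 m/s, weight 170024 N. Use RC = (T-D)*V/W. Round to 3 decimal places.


Step 1: Excess thrust = T - D = 97948 - 70377 = 27571 N
Step 2: Excess power = 27571 * 142.9 = 3939895.9 W
Step 3: RC = 3939895.9 / 170024 = 23.173 m/s

23.173


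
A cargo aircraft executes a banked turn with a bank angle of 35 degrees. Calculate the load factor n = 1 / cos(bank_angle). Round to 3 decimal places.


Step 1: Convert 35 degrees to radians = 0.610865
Step 2: cos(35 deg) = 0.819152
Step 3: n = 1 / 0.819152 = 1.221

1.221


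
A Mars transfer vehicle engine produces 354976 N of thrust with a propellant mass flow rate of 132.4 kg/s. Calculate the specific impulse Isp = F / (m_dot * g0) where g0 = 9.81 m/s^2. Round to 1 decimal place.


Step 1: m_dot * g0 = 132.4 * 9.81 = 1298.84
Step 2: Isp = 354976 / 1298.84 = 273.3 s

273.3


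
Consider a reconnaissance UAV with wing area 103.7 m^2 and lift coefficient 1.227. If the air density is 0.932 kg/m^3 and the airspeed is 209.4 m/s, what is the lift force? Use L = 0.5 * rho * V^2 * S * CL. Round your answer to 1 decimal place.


Step 1: Calculate dynamic pressure q = 0.5 * 0.932 * 209.4^2 = 0.5 * 0.932 * 43848.36 = 20433.3358 Pa
Step 2: Multiply by wing area and lift coefficient: L = 20433.3358 * 103.7 * 1.227
Step 3: L = 2118936.9183 * 1.227 = 2599935.6 N

2599935.6


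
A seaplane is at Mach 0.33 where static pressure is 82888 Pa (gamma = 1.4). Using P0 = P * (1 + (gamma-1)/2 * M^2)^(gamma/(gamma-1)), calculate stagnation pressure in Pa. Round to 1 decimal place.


Step 1: (gamma-1)/2 * M^2 = 0.2 * 0.1089 = 0.02178
Step 2: 1 + 0.02178 = 1.02178
Step 3: Exponent gamma/(gamma-1) = 3.5
Step 4: P0 = 82888 * 1.02178^3.5 = 89380.5 Pa

89380.5


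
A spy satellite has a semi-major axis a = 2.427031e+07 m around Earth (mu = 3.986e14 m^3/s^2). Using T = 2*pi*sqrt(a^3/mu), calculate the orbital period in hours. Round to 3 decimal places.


Step 1: a^3 / mu = 1.429638e+22 / 3.986e14 = 3.586647e+07
Step 2: sqrt(3.586647e+07) = 5988.8624 s
Step 3: T = 2*pi * 5988.8624 = 37629.13 s
Step 4: T in hours = 37629.13 / 3600 = 10.453 hours

10.453


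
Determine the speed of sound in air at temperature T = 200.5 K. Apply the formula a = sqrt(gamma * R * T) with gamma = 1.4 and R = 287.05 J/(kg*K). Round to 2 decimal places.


Step 1: gamma * R * T = 1.4 * 287.05 * 200.5 = 80574.935
Step 2: a = sqrt(80574.935) = 283.86 m/s

283.86


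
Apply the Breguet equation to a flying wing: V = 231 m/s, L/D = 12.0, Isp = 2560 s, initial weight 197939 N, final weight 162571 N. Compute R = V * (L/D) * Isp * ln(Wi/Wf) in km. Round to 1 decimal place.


Step 1: Coefficient = V * (L/D) * Isp = 231 * 12.0 * 2560 = 7096320.0 m
Step 2: Wi/Wf = 197939 / 162571 = 1.217554
Step 3: ln(1.217554) = 0.196844
Step 4: R = 7096320.0 * 0.196844 = 1396868.5 m = 1396.9 km

1396.9


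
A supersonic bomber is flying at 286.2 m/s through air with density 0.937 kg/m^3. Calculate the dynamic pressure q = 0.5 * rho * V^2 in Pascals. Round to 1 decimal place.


Step 1: V^2 = 286.2^2 = 81910.44
Step 2: q = 0.5 * 0.937 * 81910.44
Step 3: q = 38375.0 Pa

38375.0


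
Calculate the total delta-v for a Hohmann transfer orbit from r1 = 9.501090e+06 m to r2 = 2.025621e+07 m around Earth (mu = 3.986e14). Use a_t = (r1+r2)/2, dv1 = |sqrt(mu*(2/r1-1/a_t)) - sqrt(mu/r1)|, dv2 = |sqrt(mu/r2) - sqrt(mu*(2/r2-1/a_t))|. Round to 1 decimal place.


Step 1: Transfer semi-major axis a_t = (9.501090e+06 + 2.025621e+07) / 2 = 1.487865e+07 m
Step 2: v1 (circular at r1) = sqrt(mu/r1) = 6477.12 m/s
Step 3: v_t1 = sqrt(mu*(2/r1 - 1/a_t)) = 7557.52 m/s
Step 4: dv1 = |7557.52 - 6477.12| = 1080.4 m/s
Step 5: v2 (circular at r2) = 4435.98 m/s, v_t2 = 3544.82 m/s
Step 6: dv2 = |4435.98 - 3544.82| = 891.16 m/s
Step 7: Total delta-v = 1080.4 + 891.16 = 1971.6 m/s

1971.6


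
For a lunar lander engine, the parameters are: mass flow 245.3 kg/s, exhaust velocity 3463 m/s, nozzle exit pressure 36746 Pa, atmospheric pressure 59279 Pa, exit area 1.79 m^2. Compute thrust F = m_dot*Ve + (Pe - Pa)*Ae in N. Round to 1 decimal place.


Step 1: Momentum thrust = m_dot * Ve = 245.3 * 3463 = 849473.9 N
Step 2: Pressure thrust = (Pe - Pa) * Ae = (36746 - 59279) * 1.79 = -40334.07 N
Step 3: Total thrust F = 849473.9 + -40334.07 = 809139.8 N

809139.8


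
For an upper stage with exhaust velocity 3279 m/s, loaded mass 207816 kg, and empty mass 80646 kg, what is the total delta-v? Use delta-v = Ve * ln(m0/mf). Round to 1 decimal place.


Step 1: Mass ratio m0/mf = 207816 / 80646 = 2.576892
Step 2: ln(2.576892) = 0.946584
Step 3: delta-v = 3279 * 0.946584 = 3103.8 m/s

3103.8


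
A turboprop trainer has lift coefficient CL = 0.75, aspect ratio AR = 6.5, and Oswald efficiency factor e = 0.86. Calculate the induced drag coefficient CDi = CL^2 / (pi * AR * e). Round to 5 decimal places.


Step 1: CL^2 = 0.75^2 = 0.5625
Step 2: pi * AR * e = 3.14159 * 6.5 * 0.86 = 17.561503
Step 3: CDi = 0.5625 / 17.561503 = 0.03203

0.03203


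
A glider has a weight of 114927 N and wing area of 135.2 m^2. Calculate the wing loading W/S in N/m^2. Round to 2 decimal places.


Step 1: Wing loading = W / S = 114927 / 135.2
Step 2: Wing loading = 850.05 N/m^2

850.05


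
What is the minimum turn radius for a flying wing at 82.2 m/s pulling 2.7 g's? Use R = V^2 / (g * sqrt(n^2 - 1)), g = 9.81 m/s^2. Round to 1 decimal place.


Step 1: V^2 = 82.2^2 = 6756.84
Step 2: n^2 - 1 = 2.7^2 - 1 = 6.29
Step 3: sqrt(6.29) = 2.507987
Step 4: R = 6756.84 / (9.81 * 2.507987) = 274.6 m

274.6


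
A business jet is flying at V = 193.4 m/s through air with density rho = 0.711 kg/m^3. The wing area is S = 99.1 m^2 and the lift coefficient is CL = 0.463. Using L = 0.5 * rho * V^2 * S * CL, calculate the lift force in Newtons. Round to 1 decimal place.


Step 1: Calculate dynamic pressure q = 0.5 * 0.711 * 193.4^2 = 0.5 * 0.711 * 37403.56 = 13296.9656 Pa
Step 2: Multiply by wing area and lift coefficient: L = 13296.9656 * 99.1 * 0.463
Step 3: L = 1317729.289 * 0.463 = 610108.7 N

610108.7


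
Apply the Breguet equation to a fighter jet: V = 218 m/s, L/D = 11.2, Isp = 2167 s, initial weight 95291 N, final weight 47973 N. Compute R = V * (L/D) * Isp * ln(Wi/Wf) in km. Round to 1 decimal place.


Step 1: Coefficient = V * (L/D) * Isp = 218 * 11.2 * 2167 = 5290947.2 m
Step 2: Wi/Wf = 95291 / 47973 = 1.986346
Step 3: ln(1.986346) = 0.686297
Step 4: R = 5290947.2 * 0.686297 = 3631161.3 m = 3631.2 km

3631.2


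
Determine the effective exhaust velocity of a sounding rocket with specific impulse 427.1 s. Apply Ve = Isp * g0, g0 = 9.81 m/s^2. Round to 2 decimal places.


Step 1: Ve = Isp * g0 = 427.1 * 9.81
Step 2: Ve = 4189.85 m/s

4189.85


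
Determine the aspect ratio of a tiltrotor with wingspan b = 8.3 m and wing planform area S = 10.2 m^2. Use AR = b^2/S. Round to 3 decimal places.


Step 1: b^2 = 8.3^2 = 68.89
Step 2: AR = 68.89 / 10.2 = 6.754

6.754


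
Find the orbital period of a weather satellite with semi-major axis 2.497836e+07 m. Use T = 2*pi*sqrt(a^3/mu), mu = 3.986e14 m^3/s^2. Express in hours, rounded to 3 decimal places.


Step 1: a^3 / mu = 1.558446e+22 / 3.986e14 = 3.909799e+07
Step 2: sqrt(3.909799e+07) = 6252.8388 s
Step 3: T = 2*pi * 6252.8388 = 39287.74 s
Step 4: T in hours = 39287.74 / 3600 = 10.913 hours

10.913


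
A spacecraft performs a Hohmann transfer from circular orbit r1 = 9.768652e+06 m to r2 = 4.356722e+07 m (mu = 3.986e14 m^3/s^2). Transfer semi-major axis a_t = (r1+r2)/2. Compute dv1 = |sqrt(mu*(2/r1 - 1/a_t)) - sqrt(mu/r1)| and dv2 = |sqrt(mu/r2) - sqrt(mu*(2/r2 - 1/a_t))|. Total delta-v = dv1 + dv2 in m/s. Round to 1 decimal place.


Step 1: Transfer semi-major axis a_t = (9.768652e+06 + 4.356722e+07) / 2 = 2.666794e+07 m
Step 2: v1 (circular at r1) = sqrt(mu/r1) = 6387.8 m/s
Step 3: v_t1 = sqrt(mu*(2/r1 - 1/a_t)) = 8164.63 m/s
Step 4: dv1 = |8164.63 - 6387.8| = 1776.83 m/s
Step 5: v2 (circular at r2) = 3024.74 m/s, v_t2 = 1830.68 m/s
Step 6: dv2 = |3024.74 - 1830.68| = 1194.07 m/s
Step 7: Total delta-v = 1776.83 + 1194.07 = 2970.9 m/s

2970.9


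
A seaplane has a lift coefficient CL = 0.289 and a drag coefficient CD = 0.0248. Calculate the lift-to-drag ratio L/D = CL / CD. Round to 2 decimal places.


Step 1: L/D = CL / CD = 0.289 / 0.0248
Step 2: L/D = 11.65

11.65


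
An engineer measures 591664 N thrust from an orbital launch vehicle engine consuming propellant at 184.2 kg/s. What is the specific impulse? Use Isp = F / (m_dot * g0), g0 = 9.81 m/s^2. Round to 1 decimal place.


Step 1: m_dot * g0 = 184.2 * 9.81 = 1807.0
Step 2: Isp = 591664 / 1807.0 = 327.4 s

327.4


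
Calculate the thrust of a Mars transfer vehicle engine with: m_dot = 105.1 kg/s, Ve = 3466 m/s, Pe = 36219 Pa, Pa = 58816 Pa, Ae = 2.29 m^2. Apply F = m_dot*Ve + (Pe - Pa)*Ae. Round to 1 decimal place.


Step 1: Momentum thrust = m_dot * Ve = 105.1 * 3466 = 364276.6 N
Step 2: Pressure thrust = (Pe - Pa) * Ae = (36219 - 58816) * 2.29 = -51747.13 N
Step 3: Total thrust F = 364276.6 + -51747.13 = 312529.5 N

312529.5


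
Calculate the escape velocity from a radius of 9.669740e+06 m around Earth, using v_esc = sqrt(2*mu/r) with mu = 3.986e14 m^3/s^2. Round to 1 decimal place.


Step 1: 2*mu/r = 2 * 3.986e14 / 9.669740e+06 = 82442754.407
Step 2: v_esc = sqrt(82442754.407) = 9079.8 m/s

9079.8


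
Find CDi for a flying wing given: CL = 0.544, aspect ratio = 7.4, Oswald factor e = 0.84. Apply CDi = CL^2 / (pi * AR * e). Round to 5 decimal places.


Step 1: CL^2 = 0.544^2 = 0.295936
Step 2: pi * AR * e = 3.14159 * 7.4 * 0.84 = 19.52814
Step 3: CDi = 0.295936 / 19.52814 = 0.01515

0.01515


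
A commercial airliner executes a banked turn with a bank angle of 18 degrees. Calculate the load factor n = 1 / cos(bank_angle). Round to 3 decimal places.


Step 1: Convert 18 degrees to radians = 0.314159
Step 2: cos(18 deg) = 0.951057
Step 3: n = 1 / 0.951057 = 1.051

1.051


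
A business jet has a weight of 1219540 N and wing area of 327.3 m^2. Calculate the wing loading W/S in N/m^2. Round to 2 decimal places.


Step 1: Wing loading = W / S = 1219540 / 327.3
Step 2: Wing loading = 3726.06 N/m^2

3726.06


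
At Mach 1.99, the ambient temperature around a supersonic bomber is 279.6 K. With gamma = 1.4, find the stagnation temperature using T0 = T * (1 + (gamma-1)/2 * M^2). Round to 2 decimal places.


Step 1: (gamma-1)/2 = 0.2
Step 2: M^2 = 3.9601
Step 3: 1 + 0.2 * 3.9601 = 1.79202
Step 4: T0 = 279.6 * 1.79202 = 501.05 K

501.05


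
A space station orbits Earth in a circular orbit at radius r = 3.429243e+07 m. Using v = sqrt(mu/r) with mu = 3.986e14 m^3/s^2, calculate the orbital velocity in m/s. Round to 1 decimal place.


Step 1: mu / r = 3.986e14 / 3.429243e+07 = 11623556.5692
Step 2: v = sqrt(11623556.5692) = 3409.3 m/s

3409.3


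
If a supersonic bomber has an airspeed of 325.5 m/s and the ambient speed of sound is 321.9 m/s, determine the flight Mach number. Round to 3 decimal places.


Step 1: M = V / a = 325.5 / 321.9
Step 2: M = 1.011

1.011


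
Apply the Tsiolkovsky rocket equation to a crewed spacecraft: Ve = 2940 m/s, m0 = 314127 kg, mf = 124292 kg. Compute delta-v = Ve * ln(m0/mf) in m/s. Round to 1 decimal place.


Step 1: Mass ratio m0/mf = 314127 / 124292 = 2.527331
Step 2: ln(2.527331) = 0.927164
Step 3: delta-v = 2940 * 0.927164 = 2725.9 m/s

2725.9


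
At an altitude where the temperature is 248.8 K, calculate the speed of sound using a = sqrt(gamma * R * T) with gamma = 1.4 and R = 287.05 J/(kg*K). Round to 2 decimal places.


Step 1: gamma * R * T = 1.4 * 287.05 * 248.8 = 99985.256
Step 2: a = sqrt(99985.256) = 316.20 m/s

316.20


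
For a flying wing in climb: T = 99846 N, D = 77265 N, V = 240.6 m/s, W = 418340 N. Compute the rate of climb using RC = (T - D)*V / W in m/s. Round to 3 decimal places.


Step 1: Excess thrust = T - D = 99846 - 77265 = 22581 N
Step 2: Excess power = 22581 * 240.6 = 5432988.6 W
Step 3: RC = 5432988.6 / 418340 = 12.987 m/s

12.987


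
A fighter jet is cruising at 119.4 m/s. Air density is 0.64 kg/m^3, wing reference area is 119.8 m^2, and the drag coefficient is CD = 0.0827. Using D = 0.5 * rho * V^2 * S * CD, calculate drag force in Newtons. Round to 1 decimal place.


Step 1: Dynamic pressure q = 0.5 * 0.64 * 119.4^2 = 4562.0352 Pa
Step 2: Drag D = q * S * CD = 4562.0352 * 119.8 * 0.0827
Step 3: D = 45198.2 N

45198.2


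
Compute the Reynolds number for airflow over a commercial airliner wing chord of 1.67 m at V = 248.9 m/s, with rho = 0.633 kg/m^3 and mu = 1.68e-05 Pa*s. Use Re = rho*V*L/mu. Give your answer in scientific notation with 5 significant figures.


Step 1: Numerator = rho * V * L = 0.633 * 248.9 * 1.67 = 263.114679
Step 2: Re = 263.114679 / 1.68e-05
Step 3: Re = 1.5662e+07

1.5662e+07


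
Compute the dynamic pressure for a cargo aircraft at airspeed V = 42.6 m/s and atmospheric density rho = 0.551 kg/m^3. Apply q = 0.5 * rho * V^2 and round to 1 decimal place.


Step 1: V^2 = 42.6^2 = 1814.76
Step 2: q = 0.5 * 0.551 * 1814.76
Step 3: q = 500.0 Pa

500.0


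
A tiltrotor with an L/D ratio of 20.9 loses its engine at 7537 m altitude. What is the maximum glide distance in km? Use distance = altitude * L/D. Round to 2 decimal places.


Step 1: Glide distance = altitude * L/D = 7537 * 20.9 = 157523.3 m
Step 2: Convert to km: 157523.3 / 1000 = 157.52 km

157.52


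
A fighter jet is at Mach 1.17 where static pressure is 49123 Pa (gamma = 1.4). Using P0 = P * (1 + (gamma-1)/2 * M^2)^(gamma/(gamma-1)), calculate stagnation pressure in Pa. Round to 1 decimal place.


Step 1: (gamma-1)/2 * M^2 = 0.2 * 1.3689 = 0.27378
Step 2: 1 + 0.27378 = 1.27378
Step 3: Exponent gamma/(gamma-1) = 3.5
Step 4: P0 = 49123 * 1.27378^3.5 = 114581.7 Pa

114581.7


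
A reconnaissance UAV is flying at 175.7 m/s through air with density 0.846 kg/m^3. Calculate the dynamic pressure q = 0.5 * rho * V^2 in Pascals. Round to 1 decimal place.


Step 1: V^2 = 175.7^2 = 30870.49
Step 2: q = 0.5 * 0.846 * 30870.49
Step 3: q = 13058.2 Pa

13058.2


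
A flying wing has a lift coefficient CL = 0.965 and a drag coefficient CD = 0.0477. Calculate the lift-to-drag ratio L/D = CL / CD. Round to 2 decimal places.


Step 1: L/D = CL / CD = 0.965 / 0.0477
Step 2: L/D = 20.23

20.23


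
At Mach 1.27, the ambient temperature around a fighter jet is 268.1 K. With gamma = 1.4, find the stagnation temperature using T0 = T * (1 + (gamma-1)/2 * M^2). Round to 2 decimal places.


Step 1: (gamma-1)/2 = 0.2
Step 2: M^2 = 1.6129
Step 3: 1 + 0.2 * 1.6129 = 1.32258
Step 4: T0 = 268.1 * 1.32258 = 354.58 K

354.58


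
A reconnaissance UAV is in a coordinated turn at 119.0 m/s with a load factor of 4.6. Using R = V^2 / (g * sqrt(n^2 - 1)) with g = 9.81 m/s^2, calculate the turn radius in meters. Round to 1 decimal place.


Step 1: V^2 = 119.0^2 = 14161.0
Step 2: n^2 - 1 = 4.6^2 - 1 = 20.16
Step 3: sqrt(20.16) = 4.489989
Step 4: R = 14161.0 / (9.81 * 4.489989) = 321.5 m

321.5


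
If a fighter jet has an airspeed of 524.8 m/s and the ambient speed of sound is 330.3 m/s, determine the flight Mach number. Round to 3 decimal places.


Step 1: M = V / a = 524.8 / 330.3
Step 2: M = 1.589

1.589


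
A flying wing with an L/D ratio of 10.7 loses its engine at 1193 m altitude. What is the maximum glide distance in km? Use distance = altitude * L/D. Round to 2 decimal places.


Step 1: Glide distance = altitude * L/D = 1193 * 10.7 = 12765.1 m
Step 2: Convert to km: 12765.1 / 1000 = 12.77 km

12.77


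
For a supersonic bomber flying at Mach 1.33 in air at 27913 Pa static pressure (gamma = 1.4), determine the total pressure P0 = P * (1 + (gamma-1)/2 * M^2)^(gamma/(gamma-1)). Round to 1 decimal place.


Step 1: (gamma-1)/2 * M^2 = 0.2 * 1.7689 = 0.35378
Step 2: 1 + 0.35378 = 1.35378
Step 3: Exponent gamma/(gamma-1) = 3.5
Step 4: P0 = 27913 * 1.35378^3.5 = 80579.6 Pa

80579.6


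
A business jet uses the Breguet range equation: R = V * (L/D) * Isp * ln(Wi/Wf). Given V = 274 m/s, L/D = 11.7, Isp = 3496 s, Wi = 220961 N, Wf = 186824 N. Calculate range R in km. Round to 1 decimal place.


Step 1: Coefficient = V * (L/D) * Isp = 274 * 11.7 * 3496 = 11207476.8 m
Step 2: Wi/Wf = 220961 / 186824 = 1.182723
Step 3: ln(1.182723) = 0.167819
Step 4: R = 11207476.8 * 0.167819 = 1880830.0 m = 1880.8 km

1880.8


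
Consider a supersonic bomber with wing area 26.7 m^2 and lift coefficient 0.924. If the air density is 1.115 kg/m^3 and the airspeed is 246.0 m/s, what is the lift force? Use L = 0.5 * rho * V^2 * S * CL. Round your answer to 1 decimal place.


Step 1: Calculate dynamic pressure q = 0.5 * 1.115 * 246.0^2 = 0.5 * 1.115 * 60516.0 = 33737.67 Pa
Step 2: Multiply by wing area and lift coefficient: L = 33737.67 * 26.7 * 0.924
Step 3: L = 900795.789 * 0.924 = 832335.3 N

832335.3


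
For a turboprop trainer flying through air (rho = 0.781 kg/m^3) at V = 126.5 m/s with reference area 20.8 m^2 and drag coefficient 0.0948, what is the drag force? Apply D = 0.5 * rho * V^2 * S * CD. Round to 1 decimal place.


Step 1: Dynamic pressure q = 0.5 * 0.781 * 126.5^2 = 6248.8786 Pa
Step 2: Drag D = q * S * CD = 6248.8786 * 20.8 * 0.0948
Step 3: D = 12321.8 N

12321.8


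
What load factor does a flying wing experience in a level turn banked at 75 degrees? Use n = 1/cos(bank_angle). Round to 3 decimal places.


Step 1: Convert 75 degrees to radians = 1.308997
Step 2: cos(75 deg) = 0.258819
Step 3: n = 1 / 0.258819 = 3.864

3.864


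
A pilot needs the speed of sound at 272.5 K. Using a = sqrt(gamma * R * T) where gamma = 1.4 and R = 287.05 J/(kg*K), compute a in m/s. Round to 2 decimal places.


Step 1: gamma * R * T = 1.4 * 287.05 * 272.5 = 109509.575
Step 2: a = sqrt(109509.575) = 330.92 m/s

330.92


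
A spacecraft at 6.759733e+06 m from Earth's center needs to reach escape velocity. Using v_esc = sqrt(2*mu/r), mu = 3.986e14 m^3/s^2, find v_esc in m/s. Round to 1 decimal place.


Step 1: 2*mu/r = 2 * 3.986e14 / 6.759733e+06 = 117933652.1132
Step 2: v_esc = sqrt(117933652.1132) = 10859.7 m/s

10859.7


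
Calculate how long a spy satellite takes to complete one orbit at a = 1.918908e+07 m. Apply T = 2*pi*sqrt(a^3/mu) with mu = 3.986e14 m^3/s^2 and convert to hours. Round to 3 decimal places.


Step 1: a^3 / mu = 7.065818e+21 / 3.986e14 = 1.772659e+07
Step 2: sqrt(1.772659e+07) = 4210.2955 s
Step 3: T = 2*pi * 4210.2955 = 26454.07 s
Step 4: T in hours = 26454.07 / 3600 = 7.348 hours

7.348


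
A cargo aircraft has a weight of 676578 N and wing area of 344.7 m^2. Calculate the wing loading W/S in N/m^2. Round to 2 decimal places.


Step 1: Wing loading = W / S = 676578 / 344.7
Step 2: Wing loading = 1962.80 N/m^2

1962.80


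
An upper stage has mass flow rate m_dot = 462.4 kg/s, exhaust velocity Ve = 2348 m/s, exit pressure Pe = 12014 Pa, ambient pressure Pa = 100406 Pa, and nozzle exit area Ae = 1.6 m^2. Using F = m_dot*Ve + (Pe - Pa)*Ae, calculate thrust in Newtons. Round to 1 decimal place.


Step 1: Momentum thrust = m_dot * Ve = 462.4 * 2348 = 1085715.2 N
Step 2: Pressure thrust = (Pe - Pa) * Ae = (12014 - 100406) * 1.6 = -141427.2 N
Step 3: Total thrust F = 1085715.2 + -141427.2 = 944288.0 N

944288.0


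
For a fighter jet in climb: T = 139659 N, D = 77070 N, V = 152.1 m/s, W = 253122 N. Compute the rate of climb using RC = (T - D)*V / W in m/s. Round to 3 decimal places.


Step 1: Excess thrust = T - D = 139659 - 77070 = 62589 N
Step 2: Excess power = 62589 * 152.1 = 9519786.9 W
Step 3: RC = 9519786.9 / 253122 = 37.609 m/s

37.609


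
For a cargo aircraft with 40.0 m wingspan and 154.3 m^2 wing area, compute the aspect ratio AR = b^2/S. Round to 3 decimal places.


Step 1: b^2 = 40.0^2 = 1600.0
Step 2: AR = 1600.0 / 154.3 = 10.369

10.369


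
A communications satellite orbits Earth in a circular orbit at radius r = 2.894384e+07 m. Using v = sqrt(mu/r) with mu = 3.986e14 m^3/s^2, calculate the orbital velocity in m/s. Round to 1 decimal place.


Step 1: mu / r = 3.986e14 / 2.894384e+07 = 13771496.8021
Step 2: v = sqrt(13771496.8021) = 3711.0 m/s

3711.0


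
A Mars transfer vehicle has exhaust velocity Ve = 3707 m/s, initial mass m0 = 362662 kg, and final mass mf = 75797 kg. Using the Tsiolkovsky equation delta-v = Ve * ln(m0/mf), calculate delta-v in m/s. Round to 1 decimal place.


Step 1: Mass ratio m0/mf = 362662 / 75797 = 4.784648
Step 2: ln(4.784648) = 1.565413
Step 3: delta-v = 3707 * 1.565413 = 5803.0 m/s

5803.0


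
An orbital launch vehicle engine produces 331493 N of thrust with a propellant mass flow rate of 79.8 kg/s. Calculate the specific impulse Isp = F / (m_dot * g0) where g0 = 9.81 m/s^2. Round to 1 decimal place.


Step 1: m_dot * g0 = 79.8 * 9.81 = 782.84
Step 2: Isp = 331493 / 782.84 = 423.5 s

423.5


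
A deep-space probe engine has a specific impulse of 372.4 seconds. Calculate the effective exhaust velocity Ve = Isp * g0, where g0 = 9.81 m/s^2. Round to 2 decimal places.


Step 1: Ve = Isp * g0 = 372.4 * 9.81
Step 2: Ve = 3653.24 m/s

3653.24


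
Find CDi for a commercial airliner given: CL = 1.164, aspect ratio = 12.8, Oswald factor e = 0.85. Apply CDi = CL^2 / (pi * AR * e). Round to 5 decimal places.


Step 1: CL^2 = 1.164^2 = 1.354896
Step 2: pi * AR * e = 3.14159 * 12.8 * 0.85 = 34.180528
Step 3: CDi = 1.354896 / 34.180528 = 0.03964

0.03964


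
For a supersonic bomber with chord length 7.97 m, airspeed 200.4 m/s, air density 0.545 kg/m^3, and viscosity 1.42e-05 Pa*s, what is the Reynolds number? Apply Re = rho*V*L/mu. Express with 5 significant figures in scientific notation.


Step 1: Numerator = rho * V * L = 0.545 * 200.4 * 7.97 = 870.46746
Step 2: Re = 870.46746 / 1.42e-05
Step 3: Re = 6.1301e+07

6.1301e+07


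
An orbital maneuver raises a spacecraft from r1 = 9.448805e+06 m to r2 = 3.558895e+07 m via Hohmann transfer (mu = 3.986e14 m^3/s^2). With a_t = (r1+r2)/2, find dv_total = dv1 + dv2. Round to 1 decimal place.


Step 1: Transfer semi-major axis a_t = (9.448805e+06 + 3.558895e+07) / 2 = 2.251888e+07 m
Step 2: v1 (circular at r1) = sqrt(mu/r1) = 6495.02 m/s
Step 3: v_t1 = sqrt(mu*(2/r1 - 1/a_t)) = 8165.15 m/s
Step 4: dv1 = |8165.15 - 6495.02| = 1670.14 m/s
Step 5: v2 (circular at r2) = 3346.66 m/s, v_t2 = 2167.83 m/s
Step 6: dv2 = |3346.66 - 2167.83| = 1178.82 m/s
Step 7: Total delta-v = 1670.14 + 1178.82 = 2849.0 m/s

2849.0


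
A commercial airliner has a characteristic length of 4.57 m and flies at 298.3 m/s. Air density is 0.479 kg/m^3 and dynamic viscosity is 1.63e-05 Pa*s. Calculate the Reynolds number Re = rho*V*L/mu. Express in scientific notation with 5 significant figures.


Step 1: Numerator = rho * V * L = 0.479 * 298.3 * 4.57 = 652.987649
Step 2: Re = 652.987649 / 1.63e-05
Step 3: Re = 4.0061e+07

4.0061e+07


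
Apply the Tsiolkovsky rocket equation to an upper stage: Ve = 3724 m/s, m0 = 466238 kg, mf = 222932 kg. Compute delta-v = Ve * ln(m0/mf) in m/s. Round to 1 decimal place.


Step 1: Mass ratio m0/mf = 466238 / 222932 = 2.091391
Step 2: ln(2.091391) = 0.737829
Step 3: delta-v = 3724 * 0.737829 = 2747.7 m/s

2747.7


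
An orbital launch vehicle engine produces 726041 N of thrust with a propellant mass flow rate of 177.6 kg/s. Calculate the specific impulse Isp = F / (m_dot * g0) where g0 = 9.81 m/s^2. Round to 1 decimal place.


Step 1: m_dot * g0 = 177.6 * 9.81 = 1742.26
Step 2: Isp = 726041 / 1742.26 = 416.7 s

416.7


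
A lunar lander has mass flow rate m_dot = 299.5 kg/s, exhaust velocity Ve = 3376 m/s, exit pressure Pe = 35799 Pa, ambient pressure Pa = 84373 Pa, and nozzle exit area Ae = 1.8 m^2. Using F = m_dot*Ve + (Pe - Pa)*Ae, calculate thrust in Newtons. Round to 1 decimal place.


Step 1: Momentum thrust = m_dot * Ve = 299.5 * 3376 = 1011112.0 N
Step 2: Pressure thrust = (Pe - Pa) * Ae = (35799 - 84373) * 1.8 = -87433.2 N
Step 3: Total thrust F = 1011112.0 + -87433.2 = 923678.8 N

923678.8


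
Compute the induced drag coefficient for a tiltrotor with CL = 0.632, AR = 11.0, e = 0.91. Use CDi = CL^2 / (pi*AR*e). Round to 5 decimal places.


Step 1: CL^2 = 0.632^2 = 0.399424
Step 2: pi * AR * e = 3.14159 * 11.0 * 0.91 = 31.447342
Step 3: CDi = 0.399424 / 31.447342 = 0.01270

0.01270


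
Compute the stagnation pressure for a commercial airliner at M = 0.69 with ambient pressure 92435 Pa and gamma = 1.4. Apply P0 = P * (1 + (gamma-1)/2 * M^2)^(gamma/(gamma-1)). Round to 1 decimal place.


Step 1: (gamma-1)/2 * M^2 = 0.2 * 0.4761 = 0.09522
Step 2: 1 + 0.09522 = 1.09522
Step 3: Exponent gamma/(gamma-1) = 3.5
Step 4: P0 = 92435 * 1.09522^3.5 = 127084.1 Pa

127084.1


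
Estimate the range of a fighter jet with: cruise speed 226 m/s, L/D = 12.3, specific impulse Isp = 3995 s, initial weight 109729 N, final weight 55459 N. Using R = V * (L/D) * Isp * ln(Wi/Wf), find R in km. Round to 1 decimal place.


Step 1: Coefficient = V * (L/D) * Isp = 226 * 12.3 * 3995 = 11105301.0 m
Step 2: Wi/Wf = 109729 / 55459 = 1.978561
Step 3: ln(1.978561) = 0.68237
Step 4: R = 11105301.0 * 0.68237 = 7577920.7 m = 7577.9 km

7577.9


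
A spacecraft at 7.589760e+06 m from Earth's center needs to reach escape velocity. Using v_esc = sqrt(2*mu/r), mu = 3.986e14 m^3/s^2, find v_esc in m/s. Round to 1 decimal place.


Step 1: 2*mu/r = 2 * 3.986e14 / 7.589760e+06 = 105036259.3811
Step 2: v_esc = sqrt(105036259.3811) = 10248.7 m/s

10248.7


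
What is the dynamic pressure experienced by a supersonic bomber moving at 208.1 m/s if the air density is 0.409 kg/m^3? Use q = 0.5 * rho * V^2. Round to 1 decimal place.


Step 1: V^2 = 208.1^2 = 43305.61
Step 2: q = 0.5 * 0.409 * 43305.61
Step 3: q = 8856.0 Pa

8856.0


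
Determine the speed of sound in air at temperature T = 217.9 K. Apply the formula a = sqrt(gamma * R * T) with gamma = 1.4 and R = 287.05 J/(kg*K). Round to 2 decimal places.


Step 1: gamma * R * T = 1.4 * 287.05 * 217.9 = 87567.473
Step 2: a = sqrt(87567.473) = 295.92 m/s

295.92


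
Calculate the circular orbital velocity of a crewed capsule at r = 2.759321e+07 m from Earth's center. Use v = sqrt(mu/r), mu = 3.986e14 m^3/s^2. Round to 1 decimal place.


Step 1: mu / r = 3.986e14 / 2.759321e+07 = 14445582.8082
Step 2: v = sqrt(14445582.8082) = 3800.7 m/s

3800.7


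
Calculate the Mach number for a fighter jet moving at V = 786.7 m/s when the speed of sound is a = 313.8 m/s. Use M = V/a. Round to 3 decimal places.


Step 1: M = V / a = 786.7 / 313.8
Step 2: M = 2.507

2.507


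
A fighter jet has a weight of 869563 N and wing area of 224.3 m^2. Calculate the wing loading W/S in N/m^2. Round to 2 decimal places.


Step 1: Wing loading = W / S = 869563 / 224.3
Step 2: Wing loading = 3876.79 N/m^2

3876.79


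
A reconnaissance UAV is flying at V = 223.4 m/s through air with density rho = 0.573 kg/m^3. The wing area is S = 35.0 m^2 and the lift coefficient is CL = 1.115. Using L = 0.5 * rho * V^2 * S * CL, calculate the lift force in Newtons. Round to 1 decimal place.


Step 1: Calculate dynamic pressure q = 0.5 * 0.573 * 223.4^2 = 0.5 * 0.573 * 49907.56 = 14298.5159 Pa
Step 2: Multiply by wing area and lift coefficient: L = 14298.5159 * 35.0 * 1.115
Step 3: L = 500448.0579 * 1.115 = 557999.6 N

557999.6


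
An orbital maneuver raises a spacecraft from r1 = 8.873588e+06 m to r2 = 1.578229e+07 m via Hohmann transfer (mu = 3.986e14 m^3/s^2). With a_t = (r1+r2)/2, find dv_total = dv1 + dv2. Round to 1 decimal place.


Step 1: Transfer semi-major axis a_t = (8.873588e+06 + 1.578229e+07) / 2 = 1.232794e+07 m
Step 2: v1 (circular at r1) = sqrt(mu/r1) = 6702.23 m/s
Step 3: v_t1 = sqrt(mu*(2/r1 - 1/a_t)) = 7583.31 m/s
Step 4: dv1 = |7583.31 - 6702.23| = 881.08 m/s
Step 5: v2 (circular at r2) = 5025.55 m/s, v_t2 = 4263.71 m/s
Step 6: dv2 = |5025.55 - 4263.71| = 761.84 m/s
Step 7: Total delta-v = 881.08 + 761.84 = 1642.9 m/s

1642.9


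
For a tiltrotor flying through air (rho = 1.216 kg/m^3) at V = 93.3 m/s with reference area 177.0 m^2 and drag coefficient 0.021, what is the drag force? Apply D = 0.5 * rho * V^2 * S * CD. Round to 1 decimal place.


Step 1: Dynamic pressure q = 0.5 * 1.216 * 93.3^2 = 5292.5731 Pa
Step 2: Drag D = q * S * CD = 5292.5731 * 177.0 * 0.021
Step 3: D = 19672.5 N

19672.5
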